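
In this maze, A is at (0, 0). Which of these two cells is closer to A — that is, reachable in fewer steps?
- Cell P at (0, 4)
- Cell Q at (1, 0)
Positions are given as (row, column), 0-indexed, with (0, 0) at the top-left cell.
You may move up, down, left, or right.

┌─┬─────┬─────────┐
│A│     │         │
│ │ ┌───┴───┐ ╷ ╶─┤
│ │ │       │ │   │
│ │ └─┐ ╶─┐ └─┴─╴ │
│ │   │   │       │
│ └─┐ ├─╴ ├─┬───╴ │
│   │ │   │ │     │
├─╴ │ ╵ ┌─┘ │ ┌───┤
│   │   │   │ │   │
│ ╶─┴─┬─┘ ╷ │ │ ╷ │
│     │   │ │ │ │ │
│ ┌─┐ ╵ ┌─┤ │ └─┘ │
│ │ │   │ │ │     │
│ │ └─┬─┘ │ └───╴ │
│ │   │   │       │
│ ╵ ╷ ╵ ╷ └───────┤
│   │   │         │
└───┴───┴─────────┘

Shortest path A → P at (0, 4): 36 steps
Shortest path A → Q at (1, 0): 1 steps

Q is closer (1 steps vs 36 steps).

Path to P:

┌─┬─────┬─────────┐
│A│     │P ← ← ↰  │
│ │ ┌───┴───┐ ╷ ╶─┤
│↓│ │       │ │↑ ↰│
│ │ └─┐ ╶─┐ └─┴─╴ │
│↓│   │   │      ↑│
│ └─┐ ├─╴ ├─┬───╴ │
│↳ ↓│ │   │ │↱ → ↑│
├─╴ │ ╵ ┌─┘ │ ┌───┤
│↓ ↲│   │↱ ↓│↑│   │
│ ╶─┴─┬─┘ ╷ │ │ ╷ │
│↳ → ↓│↱ ↑│↓│↑│ │ │
│ ┌─┐ ╵ ┌─┤ │ └─┘ │
│ │ │↳ ↑│ │↓│↑ ← ↰│
│ │ └─┬─┘ │ └───╴ │
│ │   │   │↳ → → ↑│
│ ╵ ╷ ╵ ╷ └───────┤
│   │   │         │
└───┴───┴─────────┘

Path to Q:

┌─┬─────┬─────────┐
│A│     │         │
│ │ ┌───┴───┐ ╷ ╶─┤
│Q│ │       │ │   │
│ │ └─┐ ╶─┐ └─┴─╴ │
│ │   │   │       │
│ └─┐ ├─╴ ├─┬───╴ │
│   │ │   │ │     │
├─╴ │ ╵ ┌─┘ │ ┌───┤
│   │   │   │ │   │
│ ╶─┴─┬─┘ ╷ │ │ ╷ │
│     │   │ │ │ │ │
│ ┌─┐ ╵ ┌─┤ │ └─┘ │
│ │ │   │ │ │     │
│ │ └─┬─┘ │ └───╴ │
│ │   │   │       │
│ ╵ ╷ ╵ ╷ └───────┤
│   │   │         │
└───┴───┴─────────┘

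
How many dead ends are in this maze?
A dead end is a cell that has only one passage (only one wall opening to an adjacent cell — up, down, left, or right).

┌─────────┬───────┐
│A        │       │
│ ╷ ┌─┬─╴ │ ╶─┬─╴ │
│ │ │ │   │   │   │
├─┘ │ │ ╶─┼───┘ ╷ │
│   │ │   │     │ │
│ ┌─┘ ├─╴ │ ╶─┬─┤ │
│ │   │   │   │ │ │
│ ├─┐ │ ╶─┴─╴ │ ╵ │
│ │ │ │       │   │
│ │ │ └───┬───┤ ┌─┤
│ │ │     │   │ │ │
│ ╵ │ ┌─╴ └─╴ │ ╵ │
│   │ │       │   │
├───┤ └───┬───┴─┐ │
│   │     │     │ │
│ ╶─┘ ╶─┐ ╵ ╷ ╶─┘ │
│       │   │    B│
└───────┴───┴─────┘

Checking each cell for number of passages:

Dead ends found at positions:
  (1, 0)
  (1, 2)
  (1, 6)
  (3, 1)
  (3, 7)
  (4, 1)
  (5, 5)
  (5, 8)
  (6, 3)
  (7, 1)
  (7, 7)
  (8, 3)
Total dead ends: 12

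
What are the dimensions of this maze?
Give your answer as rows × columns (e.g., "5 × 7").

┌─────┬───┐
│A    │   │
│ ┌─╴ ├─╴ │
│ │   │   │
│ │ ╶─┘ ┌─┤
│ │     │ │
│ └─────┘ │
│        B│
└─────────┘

Counting the maze dimensions:
Rows (vertical): 4
Columns (horizontal): 5
Dimensions: 4 × 5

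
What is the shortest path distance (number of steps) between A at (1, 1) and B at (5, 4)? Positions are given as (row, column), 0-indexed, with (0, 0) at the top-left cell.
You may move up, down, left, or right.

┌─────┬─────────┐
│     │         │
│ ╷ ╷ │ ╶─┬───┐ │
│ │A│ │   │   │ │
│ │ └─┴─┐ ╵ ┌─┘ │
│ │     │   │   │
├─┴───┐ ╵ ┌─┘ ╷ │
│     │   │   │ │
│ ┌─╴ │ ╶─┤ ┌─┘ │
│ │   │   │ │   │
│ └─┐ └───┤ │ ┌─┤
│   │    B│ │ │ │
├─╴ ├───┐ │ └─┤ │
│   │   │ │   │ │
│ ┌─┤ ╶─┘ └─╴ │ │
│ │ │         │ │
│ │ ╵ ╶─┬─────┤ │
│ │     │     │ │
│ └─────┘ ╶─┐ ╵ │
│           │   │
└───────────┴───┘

Finding path from (1, 1) to (5, 4):
Path: (1,1) → (2,1) → (2,2) → (2,3) → (3,3) → (3,4) → (2,4) → (1,4) → (1,3) → (0,3) → (0,4) → (0,5) → (0,6) → (0,7) → (1,7) → (2,7) → (2,6) → (3,6) → (3,5) → (4,5) → (5,5) → (6,5) → (6,6) → (7,6) → (7,5) → (7,4) → (6,4) → (5,4)
Distance: 27 steps

Solution:

┌─────┬─────────┐
│     │↱ → → → ↓│
│ ╷ ╷ │ ╶─┬───┐ │
│ │A│ │↑ ↰│   │↓│
│ │ └─┴─┐ ╵ ┌─┘ │
│ │↳ → ↓│↑  │↓ ↲│
├─┴───┐ ╵ ┌─┘ ╷ │
│     │↳ ↑│↓ ↲│ │
│ ┌─╴ │ ╶─┤ ┌─┘ │
│ │   │   │↓│   │
│ └─┐ └───┤ │ ┌─┤
│   │    B│↓│ │ │
├─╴ ├───┐ │ └─┤ │
│   │   │↑│↳ ↓│ │
│ ┌─┤ ╶─┘ └─╴ │ │
│ │ │    ↑ ← ↲│ │
│ │ ╵ ╶─┬─────┤ │
│ │     │     │ │
│ └─────┘ ╶─┐ ╵ │
│           │   │
└───────────┴───┘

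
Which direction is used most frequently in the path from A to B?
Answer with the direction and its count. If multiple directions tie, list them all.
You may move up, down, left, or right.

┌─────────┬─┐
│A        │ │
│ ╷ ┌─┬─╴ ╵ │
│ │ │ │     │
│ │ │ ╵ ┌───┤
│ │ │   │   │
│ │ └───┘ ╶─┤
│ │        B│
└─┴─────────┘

Directions: right, down, down, down, right, right, right, right
Counts: {'right': 5, 'down': 3}
Most common: right (5 times)

Solution:

┌─────────┬─┐
│A ↓      │ │
│ ╷ ┌─┬─╴ ╵ │
│ │↓│ │     │
│ │ │ ╵ ┌───┤
│ │↓│   │   │
│ │ └───┘ ╶─┤
│ │↳ → → → B│
└─┴─────────┘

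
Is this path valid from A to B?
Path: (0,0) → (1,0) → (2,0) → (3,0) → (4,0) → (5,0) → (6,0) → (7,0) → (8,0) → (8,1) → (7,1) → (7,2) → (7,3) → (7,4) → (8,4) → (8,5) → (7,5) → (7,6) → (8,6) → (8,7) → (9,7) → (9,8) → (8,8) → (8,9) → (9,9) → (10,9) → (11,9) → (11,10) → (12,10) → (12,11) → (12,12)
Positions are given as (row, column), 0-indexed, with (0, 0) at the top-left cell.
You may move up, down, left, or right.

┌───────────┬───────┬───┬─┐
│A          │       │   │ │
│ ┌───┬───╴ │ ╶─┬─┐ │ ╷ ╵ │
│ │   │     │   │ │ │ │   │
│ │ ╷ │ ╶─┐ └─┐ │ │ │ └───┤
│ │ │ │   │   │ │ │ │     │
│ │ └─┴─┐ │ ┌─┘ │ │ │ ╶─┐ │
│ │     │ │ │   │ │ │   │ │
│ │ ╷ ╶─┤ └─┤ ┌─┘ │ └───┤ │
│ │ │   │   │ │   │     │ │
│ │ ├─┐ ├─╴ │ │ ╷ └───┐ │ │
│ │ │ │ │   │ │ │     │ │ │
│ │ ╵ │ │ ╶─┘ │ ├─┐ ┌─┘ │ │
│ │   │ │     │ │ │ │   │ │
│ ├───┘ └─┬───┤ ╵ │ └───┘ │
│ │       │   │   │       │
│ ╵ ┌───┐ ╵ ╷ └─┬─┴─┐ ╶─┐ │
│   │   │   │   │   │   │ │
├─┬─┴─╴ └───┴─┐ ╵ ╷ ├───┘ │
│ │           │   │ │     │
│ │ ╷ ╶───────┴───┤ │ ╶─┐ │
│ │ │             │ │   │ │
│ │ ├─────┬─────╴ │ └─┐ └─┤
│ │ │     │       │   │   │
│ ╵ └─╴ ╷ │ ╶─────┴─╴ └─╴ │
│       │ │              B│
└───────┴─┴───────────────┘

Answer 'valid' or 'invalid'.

Checking path validity:
Result: All consecutive moves are passable.

valid

Correct solution:

┌───────────┬───────┬───┬─┐
│A          │       │   │ │
│ ┌───┬───╴ │ ╶─┬─┐ │ ╷ ╵ │
│↓│   │     │   │ │ │ │   │
│ │ ╷ │ ╶─┐ └─┐ │ │ │ └───┤
│↓│ │ │   │   │ │ │ │     │
│ │ └─┴─┐ │ ┌─┘ │ │ │ ╶─┐ │
│↓│     │ │ │   │ │ │   │ │
│ │ ╷ ╶─┤ └─┤ ┌─┘ │ └───┤ │
│↓│ │   │   │ │   │     │ │
│ │ ├─┐ ├─╴ │ │ ╷ └───┐ │ │
│↓│ │ │ │   │ │ │     │ │ │
│ │ ╵ │ │ ╶─┘ │ ├─┐ ┌─┘ │ │
│↓│   │ │     │ │ │ │   │ │
│ ├───┘ └─┬───┤ ╵ │ └───┘ │
│↓│↱ → → ↓│↱ ↓│   │       │
│ ╵ ┌───┐ ╵ ╷ └─┬─┴─┐ ╶─┐ │
│↳ ↑│   │↳ ↑│↳ ↓│↱ ↓│   │ │
├─┬─┴─╴ └───┴─┐ ╵ ╷ ├───┘ │
│ │           │↳ ↑│↓│     │
│ │ ╷ ╶───────┴───┤ │ ╶─┐ │
│ │ │             │↓│   │ │
│ │ ├─────┬─────╴ │ └─┐ └─┤
│ │ │     │       │↳ ↓│   │
│ ╵ └─╴ ╷ │ ╶─────┴─╴ └─╴ │
│       │ │          ↳ → B│
└───────┴─┴───────────────┘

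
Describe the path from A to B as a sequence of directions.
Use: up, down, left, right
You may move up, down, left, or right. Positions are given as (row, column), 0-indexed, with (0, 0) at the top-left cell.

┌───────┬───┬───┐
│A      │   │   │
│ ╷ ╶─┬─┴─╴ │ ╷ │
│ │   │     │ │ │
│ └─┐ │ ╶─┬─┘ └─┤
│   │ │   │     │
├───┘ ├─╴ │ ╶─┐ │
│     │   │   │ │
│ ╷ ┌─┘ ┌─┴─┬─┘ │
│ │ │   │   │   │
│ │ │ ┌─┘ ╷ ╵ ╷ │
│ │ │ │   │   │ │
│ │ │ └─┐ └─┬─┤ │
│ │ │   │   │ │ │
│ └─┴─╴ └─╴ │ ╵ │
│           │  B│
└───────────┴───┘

Finding the path and converting it to directions:
Path through cells: (0,0) → (0,1) → (1,1) → (1,2) → (2,2) → (3,2) → (3,1) → (3,0) → (4,0) → (5,0) → (6,0) → (7,0) → (7,1) → (7,2) → (7,3) → (7,4) → (7,5) → (6,5) → (6,4) → (5,4) → (4,4) → (4,5) → (5,5) → (5,6) → (4,6) → (4,7) → (5,7) → (6,7) → (7,7)
Directions: right, down, right, down, down, left, left, down, down, down, down, right, right, right, right, right, up, left, up, up, right, down, right, up, right, down, down, down

Solution:

┌───────┬───┬───┐
│A ↓    │   │   │
│ ╷ ╶─┬─┴─╴ │ ╷ │
│ │↳ ↓│     │ │ │
│ └─┐ │ ╶─┬─┘ └─┤
│   │↓│   │     │
├───┘ ├─╴ │ ╶─┐ │
│↓ ← ↲│   │   │ │
│ ╷ ┌─┘ ┌─┴─┬─┘ │
│↓│ │   │↱ ↓│↱ ↓│
│ │ │ ┌─┘ ╷ ╵ ╷ │
│↓│ │ │  ↑│↳ ↑│↓│
│ │ │ └─┐ └─┬─┤ │
│↓│ │   │↑ ↰│ │↓│
│ └─┴─╴ └─╴ │ ╵ │
│↳ → → → → ↑│  B│
└───────────┴───┘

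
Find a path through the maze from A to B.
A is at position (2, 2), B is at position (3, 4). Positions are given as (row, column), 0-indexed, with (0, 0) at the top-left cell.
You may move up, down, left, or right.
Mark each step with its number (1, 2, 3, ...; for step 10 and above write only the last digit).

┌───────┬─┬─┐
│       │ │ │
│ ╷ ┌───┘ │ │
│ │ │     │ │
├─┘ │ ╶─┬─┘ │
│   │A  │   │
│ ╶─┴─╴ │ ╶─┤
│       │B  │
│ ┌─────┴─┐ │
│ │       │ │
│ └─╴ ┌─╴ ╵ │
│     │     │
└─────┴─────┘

Finding the shortest path from (2, 2) to (3, 4):
Path length: 17 steps
Directions: right → down → left → left → left → down → down → right → right → up → right → right → down → right → up → up → left

Solution:

┌───────┬─┬─┐
│       │ │ │
│ ╷ ┌───┘ │ │
│ │ │     │ │
├─┘ │ ╶─┬─┘ │
│   │A 1│   │
│ ╶─┴─╴ │ ╶─┤
│5 4 3 2│B 6│
│ ┌─────┴─┐ │
│6│  0 1 2│5│
│ └─╴ ┌─╴ ╵ │
│7 8 9│  3 4│
└─────┴─────┘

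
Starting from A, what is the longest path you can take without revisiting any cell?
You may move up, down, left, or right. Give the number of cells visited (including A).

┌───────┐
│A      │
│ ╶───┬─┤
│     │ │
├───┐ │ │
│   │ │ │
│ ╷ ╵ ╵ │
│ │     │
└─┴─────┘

Finding longest simple path using DFS:
Start: (0, 0)
Longest path visits 10 cells
Path: A → down → right → right → down → down → left → up → left → down

Solution:

┌───────┐
│A      │
│ ╶───┬─┤
│↳ → ↓│ │
├───┐ │ │
│↓ ↰│↓│ │
│ ╷ ╵ ╵ │
│B│↑ ↲  │
└─┴─────┘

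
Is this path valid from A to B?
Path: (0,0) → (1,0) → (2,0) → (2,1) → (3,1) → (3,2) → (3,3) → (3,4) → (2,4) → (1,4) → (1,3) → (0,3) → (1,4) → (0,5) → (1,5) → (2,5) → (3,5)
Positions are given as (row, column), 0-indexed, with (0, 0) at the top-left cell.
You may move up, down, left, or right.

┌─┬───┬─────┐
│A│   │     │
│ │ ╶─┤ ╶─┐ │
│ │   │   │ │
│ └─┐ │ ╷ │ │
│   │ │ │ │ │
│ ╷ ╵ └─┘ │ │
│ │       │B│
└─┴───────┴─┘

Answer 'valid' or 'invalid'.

Checking path validity:
Result: Invalid move at step 12: cannot move from (0, 3) to (1, 4).

invalid

Correct solution:

┌─┬───┬─────┐
│A│   │↱ → ↓│
│ │ ╶─┤ ╶─┐ │
│↓│   │↑ ↰│↓│
│ └─┐ │ ╷ │ │
│↳ ↓│ │ │↑│↓│
│ ╷ ╵ └─┘ │ │
│ │↳ → → ↑│B│
└─┴───────┴─┘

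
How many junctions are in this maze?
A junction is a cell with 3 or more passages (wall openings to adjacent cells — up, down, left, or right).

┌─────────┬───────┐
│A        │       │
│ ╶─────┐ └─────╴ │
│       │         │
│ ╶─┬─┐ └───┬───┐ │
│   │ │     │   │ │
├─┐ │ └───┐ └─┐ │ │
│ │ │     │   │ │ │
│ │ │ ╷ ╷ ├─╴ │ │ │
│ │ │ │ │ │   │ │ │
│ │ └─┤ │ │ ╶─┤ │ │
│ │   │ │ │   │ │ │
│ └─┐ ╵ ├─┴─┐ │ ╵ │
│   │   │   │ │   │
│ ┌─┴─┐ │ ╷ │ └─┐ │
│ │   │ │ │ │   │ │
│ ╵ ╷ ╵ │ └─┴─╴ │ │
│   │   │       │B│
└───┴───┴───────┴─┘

Checking each cell for number of passages:

Junctions found (3+ passages):
  (1, 0): 3 passages
  (1, 8): 3 passages
  (3, 2): 3 passages
  (3, 3): 3 passages
  (6, 0): 3 passages
  (6, 3): 3 passages
  (6, 8): 3 passages
Total junctions: 7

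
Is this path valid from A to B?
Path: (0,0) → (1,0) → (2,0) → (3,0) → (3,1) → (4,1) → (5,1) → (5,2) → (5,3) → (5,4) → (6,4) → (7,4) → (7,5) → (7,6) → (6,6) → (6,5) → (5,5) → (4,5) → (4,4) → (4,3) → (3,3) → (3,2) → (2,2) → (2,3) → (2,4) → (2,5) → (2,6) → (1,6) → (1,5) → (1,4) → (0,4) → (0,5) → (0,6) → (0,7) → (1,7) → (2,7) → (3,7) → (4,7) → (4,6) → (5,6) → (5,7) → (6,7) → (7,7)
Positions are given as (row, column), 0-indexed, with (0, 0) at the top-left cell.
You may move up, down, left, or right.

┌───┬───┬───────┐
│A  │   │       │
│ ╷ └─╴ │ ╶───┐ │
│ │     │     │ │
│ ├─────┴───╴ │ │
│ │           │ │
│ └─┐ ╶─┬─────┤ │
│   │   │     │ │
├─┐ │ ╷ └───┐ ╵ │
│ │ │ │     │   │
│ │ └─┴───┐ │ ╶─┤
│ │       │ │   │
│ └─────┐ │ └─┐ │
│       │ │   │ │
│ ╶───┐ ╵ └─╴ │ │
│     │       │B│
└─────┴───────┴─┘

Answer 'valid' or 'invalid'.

Checking path validity:
Result: All consecutive moves are passable.

valid

Correct solution:

┌───┬───┬───────┐
│A  │   │↱ → → ↓│
│ ╷ └─╴ │ ╶───┐ │
│↓│     │↑ ← ↰│↓│
│ ├─────┴───╴ │ │
│↓│  ↱ → → → ↑│↓│
│ └─┐ ╶─┬─────┤ │
│↳ ↓│↑ ↰│     │↓│
├─┐ │ ╷ └───┐ ╵ │
│ │↓│ │↑ ← ↰│↓ ↲│
│ │ └─┴───┐ │ ╶─┤
│ │↳ → → ↓│↑│↳ ↓│
│ └─────┐ │ └─┐ │
│       │↓│↑ ↰│↓│
│ ╶───┐ ╵ └─╴ │ │
│     │  ↳ → ↑│B│
└─────┴───────┴─┘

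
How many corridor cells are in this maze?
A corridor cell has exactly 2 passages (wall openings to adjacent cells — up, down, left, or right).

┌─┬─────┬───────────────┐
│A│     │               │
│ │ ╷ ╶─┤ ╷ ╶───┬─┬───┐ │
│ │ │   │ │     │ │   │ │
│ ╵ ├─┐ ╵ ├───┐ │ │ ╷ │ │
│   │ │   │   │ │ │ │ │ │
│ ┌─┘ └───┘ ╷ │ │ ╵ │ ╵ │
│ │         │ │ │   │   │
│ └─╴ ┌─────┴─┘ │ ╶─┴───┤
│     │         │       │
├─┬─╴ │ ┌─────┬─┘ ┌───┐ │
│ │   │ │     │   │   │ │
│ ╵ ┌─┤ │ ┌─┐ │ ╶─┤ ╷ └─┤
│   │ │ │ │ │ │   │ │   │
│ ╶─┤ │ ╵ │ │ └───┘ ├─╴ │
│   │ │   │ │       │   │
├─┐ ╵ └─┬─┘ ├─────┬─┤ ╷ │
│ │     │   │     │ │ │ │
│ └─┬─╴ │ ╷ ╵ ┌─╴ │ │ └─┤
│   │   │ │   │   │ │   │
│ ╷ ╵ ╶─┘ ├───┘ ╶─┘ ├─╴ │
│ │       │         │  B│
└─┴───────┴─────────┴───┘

Counting cells with exactly 2 passages:
Total corridor cells: 101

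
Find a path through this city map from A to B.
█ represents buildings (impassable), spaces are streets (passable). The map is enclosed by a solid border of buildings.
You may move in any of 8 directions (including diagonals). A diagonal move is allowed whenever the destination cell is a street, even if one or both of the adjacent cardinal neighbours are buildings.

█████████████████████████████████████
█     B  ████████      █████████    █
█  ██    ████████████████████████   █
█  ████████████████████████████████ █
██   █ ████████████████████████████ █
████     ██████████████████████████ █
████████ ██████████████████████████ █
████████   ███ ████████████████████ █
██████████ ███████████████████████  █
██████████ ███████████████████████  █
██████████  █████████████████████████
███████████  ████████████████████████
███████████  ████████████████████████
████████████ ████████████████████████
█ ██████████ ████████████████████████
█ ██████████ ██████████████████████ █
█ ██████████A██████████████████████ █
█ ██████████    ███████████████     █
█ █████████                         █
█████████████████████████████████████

Finding the shortest path from A to B:
Movement: 8-directional
Path length: 21 steps
Directions: up → up → up → up → up → up-left → up-left → up → up-left → up-left → up-left → left → left → left → up-left → up-left → up → up-right → right → right → right

Solution:

█████████████████████████████████████
█  →→→B  ████████      █████████    █
█ ↗██    ████████████████████████   █
█ ↑████████████████████████████████ █
██ ↖ █ ████████████████████████████ █
████↖←←← ██████████████████████████ █
████████↖██████████████████████████ █
████████ ↖ ███ ████████████████████ █
██████████↖███████████████████████  █
██████████↑███████████████████████  █
██████████ ↖█████████████████████████
███████████ ↖████████████████████████
███████████ ↑████████████████████████
████████████↑████████████████████████
█ ██████████↑████████████████████████
█ ██████████↑██████████████████████ █
█ ██████████A██████████████████████ █
█ ██████████    ███████████████     █
█ █████████                         █
█████████████████████████████████████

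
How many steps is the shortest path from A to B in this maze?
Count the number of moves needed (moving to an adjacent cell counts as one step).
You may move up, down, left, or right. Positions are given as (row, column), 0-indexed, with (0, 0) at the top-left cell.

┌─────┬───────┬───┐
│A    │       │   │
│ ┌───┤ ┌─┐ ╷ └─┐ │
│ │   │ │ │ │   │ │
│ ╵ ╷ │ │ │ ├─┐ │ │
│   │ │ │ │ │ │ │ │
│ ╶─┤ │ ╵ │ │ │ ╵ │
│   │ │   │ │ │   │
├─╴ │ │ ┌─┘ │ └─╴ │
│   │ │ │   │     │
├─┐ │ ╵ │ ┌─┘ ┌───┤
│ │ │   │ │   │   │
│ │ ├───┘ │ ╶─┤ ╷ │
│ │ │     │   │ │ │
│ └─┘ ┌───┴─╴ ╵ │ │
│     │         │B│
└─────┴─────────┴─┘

Using BFS to find shortest path:
Start: (0, 0), End: (7, 8)
Path found:
(0,0) → (1,0) → (2,0) → (2,1) → (1,1) → (1,2) → (2,2) → (3,2) → (4,2) → (5,2) → (5,3) → (4,3) → (3,3) → (2,3) → (1,3) → (0,3) → (0,4) → (0,5) → (0,6) → (1,6) → (1,7) → (2,7) → (3,7) → (3,8) → (4,8) → (4,7) → (4,6) → (5,6) → (5,5) → (6,5) → (6,6) → (7,6) → (7,7) → (6,7) → (5,7) → (5,8) → (6,8) → (7,8)
Number of steps: 37

Solution:

┌─────┬───────┬───┐
│A    │↱ → → ↓│   │
│ ┌───┤ ┌─┐ ╷ └─┐ │
│↓│↱ ↓│↑│ │ │↳ ↓│ │
│ ╵ ╷ │ │ │ ├─┐ │ │
│↳ ↑│↓│↑│ │ │ │↓│ │
│ ╶─┤ │ ╵ │ │ │ ╵ │
│   │↓│↑  │ │ │↳ ↓│
├─╴ │ │ ┌─┘ │ └─╴ │
│   │↓│↑│   │↓ ← ↲│
├─┐ │ ╵ │ ┌─┘ ┌───┤
│ │ │↳ ↑│ │↓ ↲│↱ ↓│
│ │ ├───┘ │ ╶─┤ ╷ │
│ │ │     │↳ ↓│↑│↓│
│ └─┘ ┌───┴─╴ ╵ │ │
│     │      ↳ ↑│B│
└─────┴─────────┴─┘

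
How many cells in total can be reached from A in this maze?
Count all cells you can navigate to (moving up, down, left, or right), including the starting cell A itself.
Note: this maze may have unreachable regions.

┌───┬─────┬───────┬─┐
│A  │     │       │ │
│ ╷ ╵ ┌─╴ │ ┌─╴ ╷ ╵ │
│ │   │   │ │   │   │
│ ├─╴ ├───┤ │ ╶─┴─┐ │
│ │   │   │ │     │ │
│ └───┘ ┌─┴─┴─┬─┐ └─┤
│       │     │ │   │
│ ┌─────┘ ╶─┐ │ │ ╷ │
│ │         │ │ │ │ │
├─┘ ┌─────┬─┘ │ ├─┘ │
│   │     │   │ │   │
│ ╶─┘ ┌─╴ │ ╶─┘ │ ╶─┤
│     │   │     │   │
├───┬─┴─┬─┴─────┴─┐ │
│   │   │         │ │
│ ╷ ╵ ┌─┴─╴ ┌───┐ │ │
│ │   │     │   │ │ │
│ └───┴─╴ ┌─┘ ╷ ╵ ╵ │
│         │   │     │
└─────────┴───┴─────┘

Using BFS/flood-fill to find all reachable cells from A:
Maze size: 10 × 10 = 100 total cells
80 cell(s) are walled off and cannot be reached from A.
Reachable cells: 20

Reachable region (· marks reachable cells):

┌───┬─────┬───────┬─┐
│A ·│· · ·│       │ │
│ ╷ ╵ ┌─╴ │ ┌─╴ ╷ ╵ │
│·│· ·│· ·│ │   │   │
│ ├─╴ ├───┤ │ ╶─┴─┐ │
│·│· ·│· ·│ │     │ │
│ └───┘ ┌─┴─┴─┬─┐ └─┤
│· · · ·│     │ │   │
│ ┌─────┘ ╶─┐ │ │ ╷ │
│·│         │ │ │ │ │
├─┘ ┌─────┬─┘ │ ├─┘ │
│   │     │   │ │   │
│ ╶─┘ ┌─╴ │ ╶─┘ │ ╶─┤
│     │   │     │   │
├───┬─┴─┬─┴─────┴─┐ │
│   │   │         │ │
│ ╷ ╵ ┌─┴─╴ ┌───┐ │ │
│ │   │     │   │ │ │
│ └───┴─╴ ┌─┘ ╷ ╵ ╵ │
│         │   │     │
└─────────┴───┴─────┘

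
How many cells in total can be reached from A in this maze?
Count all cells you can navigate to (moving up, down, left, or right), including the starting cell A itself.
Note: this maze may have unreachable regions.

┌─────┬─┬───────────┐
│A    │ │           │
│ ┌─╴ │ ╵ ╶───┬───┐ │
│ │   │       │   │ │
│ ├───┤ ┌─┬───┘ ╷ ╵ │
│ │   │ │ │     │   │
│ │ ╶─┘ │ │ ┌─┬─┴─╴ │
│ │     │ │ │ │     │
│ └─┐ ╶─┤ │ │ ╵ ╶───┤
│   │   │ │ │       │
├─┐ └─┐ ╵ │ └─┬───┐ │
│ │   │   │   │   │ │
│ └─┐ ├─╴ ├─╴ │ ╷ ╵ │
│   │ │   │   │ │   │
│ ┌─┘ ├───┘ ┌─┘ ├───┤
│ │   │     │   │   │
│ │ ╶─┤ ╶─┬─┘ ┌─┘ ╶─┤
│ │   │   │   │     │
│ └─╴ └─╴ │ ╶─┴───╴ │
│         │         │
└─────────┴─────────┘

Using BFS/flood-fill to find all reachable cells from A:
Maze size: 10 × 10 = 100 total cells
All cells are reachable — the maze is fully connected.
Reachable cells: 100

Reachable region (· marks reachable cells):

┌─────┬─┬───────────┐
│A · ·│·│· · · · · ·│
│ ┌─╴ │ ╵ ╶───┬───┐ │
│·│· ·│· · · ·│· ·│·│
│ ├───┤ ┌─┬───┘ ╷ ╵ │
│·│· ·│·│·│· · ·│· ·│
│ │ ╶─┘ │ │ ┌─┬─┴─╴ │
│·│· · ·│·│·│·│· · ·│
│ └─┐ ╶─┤ │ │ ╵ ╶───┤
│· ·│· ·│·│·│· · · ·│
├─┐ └─┐ ╵ │ └─┬───┐ │
│·│· ·│· ·│· ·│· ·│·│
│ └─┐ ├─╴ ├─╴ │ ╷ ╵ │
│· ·│·│· ·│· ·│·│· ·│
│ ┌─┘ ├───┘ ┌─┘ ├───┤
│·│· ·│· · ·│· ·│· ·│
│ │ ╶─┤ ╶─┬─┘ ┌─┘ ╶─┤
│·│· ·│· ·│· ·│· · ·│
│ └─╴ └─╴ │ ╶─┴───╴ │
│· · · · ·│· · · · ·│
└─────────┴─────────┘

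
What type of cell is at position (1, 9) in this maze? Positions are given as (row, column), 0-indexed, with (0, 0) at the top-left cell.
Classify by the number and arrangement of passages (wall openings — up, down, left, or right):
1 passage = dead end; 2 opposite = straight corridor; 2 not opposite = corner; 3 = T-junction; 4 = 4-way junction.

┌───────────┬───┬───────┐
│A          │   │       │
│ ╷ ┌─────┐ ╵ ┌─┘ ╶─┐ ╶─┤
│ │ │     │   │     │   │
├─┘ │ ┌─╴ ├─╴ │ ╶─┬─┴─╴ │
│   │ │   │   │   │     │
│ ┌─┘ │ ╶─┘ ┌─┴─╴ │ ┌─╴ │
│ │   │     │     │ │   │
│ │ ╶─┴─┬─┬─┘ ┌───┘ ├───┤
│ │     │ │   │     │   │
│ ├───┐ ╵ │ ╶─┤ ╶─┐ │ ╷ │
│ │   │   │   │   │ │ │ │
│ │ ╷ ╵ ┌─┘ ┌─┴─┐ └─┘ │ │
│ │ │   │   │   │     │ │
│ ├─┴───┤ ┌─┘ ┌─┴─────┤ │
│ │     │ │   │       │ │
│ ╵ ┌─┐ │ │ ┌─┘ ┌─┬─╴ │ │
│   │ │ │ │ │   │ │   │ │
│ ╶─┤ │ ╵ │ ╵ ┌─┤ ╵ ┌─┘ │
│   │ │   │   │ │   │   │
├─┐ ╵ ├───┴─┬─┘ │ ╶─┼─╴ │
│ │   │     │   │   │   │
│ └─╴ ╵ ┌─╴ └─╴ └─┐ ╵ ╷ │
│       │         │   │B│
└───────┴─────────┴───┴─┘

Checking cell at (1, 9):
Number of passages: 1
Cell type: dead end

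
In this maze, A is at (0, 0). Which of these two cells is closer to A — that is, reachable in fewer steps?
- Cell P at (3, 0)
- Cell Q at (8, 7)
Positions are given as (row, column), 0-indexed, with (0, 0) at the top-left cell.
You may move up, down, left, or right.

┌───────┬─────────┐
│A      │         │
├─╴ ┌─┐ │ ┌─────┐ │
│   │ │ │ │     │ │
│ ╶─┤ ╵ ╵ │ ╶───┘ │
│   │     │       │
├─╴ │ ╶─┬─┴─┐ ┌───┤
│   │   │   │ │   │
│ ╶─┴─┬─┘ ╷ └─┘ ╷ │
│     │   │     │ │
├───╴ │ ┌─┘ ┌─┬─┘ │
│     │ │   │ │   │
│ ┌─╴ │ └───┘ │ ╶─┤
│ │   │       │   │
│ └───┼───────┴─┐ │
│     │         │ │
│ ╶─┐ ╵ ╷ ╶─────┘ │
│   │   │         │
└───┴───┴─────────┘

Shortest path A → P at (3, 0): 7 steps
Shortest path A → Q at (8, 7): 25 steps

P is closer (7 steps vs 25 steps).

Path to P:

┌───────┬─────────┐
│A ↓    │         │
├─╴ ┌─┐ │ ┌─────┐ │
│↓ ↲│ │ │ │     │ │
│ ╶─┤ ╵ ╵ │ ╶───┘ │
│↳ ↓│     │       │
├─╴ │ ╶─┬─┴─┐ ┌───┤
│P ↲│   │   │ │   │
│ ╶─┴─┬─┘ ╷ └─┘ ╷ │
│     │   │     │ │
├───╴ │ ┌─┘ ┌─┬─┘ │
│     │ │   │ │   │
│ ┌─╴ │ └───┘ │ ╶─┤
│ │   │       │   │
│ └───┼───────┴─┐ │
│     │         │ │
│ ╶─┐ ╵ ╷ ╶─────┘ │
│   │   │         │
└───┴───┴─────────┘

Path to Q:

┌───────┬─────────┐
│A ↓    │         │
├─╴ ┌─┐ │ ┌─────┐ │
│↓ ↲│ │ │ │     │ │
│ ╶─┤ ╵ ╵ │ ╶───┘ │
│↳ ↓│     │       │
├─╴ │ ╶─┬─┴─┐ ┌───┤
│↓ ↲│   │   │ │   │
│ ╶─┴─┬─┘ ╷ └─┘ ╷ │
│↳ → ↓│   │     │ │
├───╴ │ ┌─┘ ┌─┬─┘ │
│↓ ← ↲│ │   │ │   │
│ ┌─╴ │ └───┘ │ ╶─┤
│↓│   │       │   │
│ └───┼───────┴─┐ │
│↳ → ↓│↱ ↓      │ │
│ ╶─┐ ╵ ╷ ╶─────┘ │
│   │↳ ↑│↳ → → Q  │
└───┴───┴─────────┘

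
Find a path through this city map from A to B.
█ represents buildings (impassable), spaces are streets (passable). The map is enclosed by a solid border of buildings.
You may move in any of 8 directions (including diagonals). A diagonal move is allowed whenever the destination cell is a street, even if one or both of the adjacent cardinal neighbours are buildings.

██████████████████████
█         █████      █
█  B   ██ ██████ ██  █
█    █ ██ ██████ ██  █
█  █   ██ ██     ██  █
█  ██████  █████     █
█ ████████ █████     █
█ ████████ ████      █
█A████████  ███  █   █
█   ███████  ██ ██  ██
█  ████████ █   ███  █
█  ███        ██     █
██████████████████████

Finding the shortest path from A to B:
Movement: 8-directional
Path length: 6 steps
Directions: up → up → up → up → up-right → up-right

Solution:

██████████████████████
█         █████      █
█  B   ██ ██████ ██  █
█ ↗  █ ██ ██████ ██  █
█↗ █   ██ ██     ██  █
█↑ ██████  █████     █
█↑████████ █████     █
█↑████████ ████      █
█A████████  ███  █   █
█   ███████  ██ ██  ██
█  ████████ █   ███  █
█  ███        ██     █
██████████████████████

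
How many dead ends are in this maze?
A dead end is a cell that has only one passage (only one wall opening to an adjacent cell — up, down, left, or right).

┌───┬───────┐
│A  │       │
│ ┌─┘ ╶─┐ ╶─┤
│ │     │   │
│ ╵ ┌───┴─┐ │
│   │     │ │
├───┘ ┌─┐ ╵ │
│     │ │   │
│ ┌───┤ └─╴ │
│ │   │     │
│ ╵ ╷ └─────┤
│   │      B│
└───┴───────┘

Checking each cell for number of passages:

Dead ends found at positions:
  (0, 1)
  (0, 5)
  (1, 3)
  (3, 3)
  (5, 5)
Total dead ends: 5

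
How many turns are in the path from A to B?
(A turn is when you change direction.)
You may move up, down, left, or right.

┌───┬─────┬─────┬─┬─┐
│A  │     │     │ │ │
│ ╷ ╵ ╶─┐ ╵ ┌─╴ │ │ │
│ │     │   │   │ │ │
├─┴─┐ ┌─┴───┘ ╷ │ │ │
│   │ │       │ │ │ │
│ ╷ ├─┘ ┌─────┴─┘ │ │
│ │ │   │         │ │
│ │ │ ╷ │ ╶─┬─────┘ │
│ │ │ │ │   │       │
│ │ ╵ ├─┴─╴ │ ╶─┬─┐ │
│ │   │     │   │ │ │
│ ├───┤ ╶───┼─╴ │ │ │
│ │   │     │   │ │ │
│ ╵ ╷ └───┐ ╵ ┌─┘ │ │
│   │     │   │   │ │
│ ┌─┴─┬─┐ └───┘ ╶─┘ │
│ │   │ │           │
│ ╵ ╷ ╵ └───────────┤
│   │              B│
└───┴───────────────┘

Directions: right, down, right, up, right, right, down, right, up, right, right, down, left, down, left, left, left, down, left, down, down, left, up, up, up, left, down, down, down, down, down, down, down, right, up, right, down, right, right, right, right, right, right, right
Number of turns: 24

Solution:

┌───┬─────┬─────┬─┬─┐
│A ↓│↱ → ↓│↱ → ↓│ │ │
│ ╷ ╵ ╶─┐ ╵ ┌─╴ │ │ │
│ │↳ ↑  │↳ ↑│↓ ↲│ │ │
├─┴─┐ ┌─┴───┘ ╷ │ │ │
│↓ ↰│ │↓ ← ← ↲│ │ │ │
│ ╷ ├─┘ ┌─────┴─┘ │ │
│↓│↑│↓ ↲│         │ │
│ │ │ ╷ │ ╶─┬─────┘ │
│↓│↑│↓│ │   │       │
│ │ ╵ ├─┴─╴ │ ╶─┬─┐ │
│↓│↑ ↲│     │   │ │ │
│ ├───┤ ╶───┼─╴ │ │ │
│↓│   │     │   │ │ │
│ ╵ ╷ └───┐ ╵ ┌─┘ │ │
│↓  │     │   │   │ │
│ ┌─┴─┬─┐ └───┘ ╶─┘ │
│↓│↱ ↓│ │           │
│ ╵ ╷ ╵ └───────────┤
│↳ ↑│↳ → → → → → → B│
└───┴───────────────┘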